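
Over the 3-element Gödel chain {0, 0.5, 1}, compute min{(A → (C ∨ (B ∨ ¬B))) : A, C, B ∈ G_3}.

The minimum is attained at A = 1, C = 0, B = 0.5:
  ¬B: Gödel ¬ of 0.5 = 0 (operand ≠ 0)
  (B ∨ ¬B) = max(0.5, 0) = 0.5
  (C ∨ (B ∨ ¬B)) = max(0, 0.5) = 0.5
  (A → (C ∨ (B ∨ ¬B))): 1 > 0.5, so result = 0.5
Checking all 27 assignments confirms none give a value below 0.50.

0.50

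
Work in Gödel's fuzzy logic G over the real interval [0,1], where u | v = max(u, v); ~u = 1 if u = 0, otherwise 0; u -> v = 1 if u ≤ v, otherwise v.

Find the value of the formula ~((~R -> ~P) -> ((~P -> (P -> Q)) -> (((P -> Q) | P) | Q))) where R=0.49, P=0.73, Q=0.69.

0.00

~R: Gödel ¬ of 0.49 = 0 (operand ≠ 0)
~P: Gödel ¬ of 0.73 = 0 (operand ≠ 0)
(~R -> ~P): 0 ≤ 0, so result = 1
~P: Gödel ¬ of 0.73 = 0 (operand ≠ 0)
(P -> Q): 0.73 > 0.69, so result = 0.69
(~P -> (P -> Q)): 0 ≤ 0.69, so result = 1
(P -> Q): 0.73 > 0.69, so result = 0.69
((P -> Q) | P) = max(0.69, 0.73) = 0.73
(((P -> Q) | P) | Q) = max(0.73, 0.69) = 0.73
((~P -> (P -> Q)) -> (((P -> Q) | P) | Q)): 1 > 0.73, so result = 0.73
((~R -> ~P) -> ((~P -> (P -> Q)) -> (((P -> Q) | P) | Q))): 1 > 0.73, so result = 0.73
~((~R -> ~P) -> ((~P -> (P -> Q)) -> (((P -> Q) | P) | Q))): Gödel ¬ of 0.73 = 0 (operand ≠ 0)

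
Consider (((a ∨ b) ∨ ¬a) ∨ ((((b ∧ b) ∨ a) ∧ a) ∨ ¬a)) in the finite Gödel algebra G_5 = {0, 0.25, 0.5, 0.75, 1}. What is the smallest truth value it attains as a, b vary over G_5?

0.25

The minimum is attained at a = 0.25, b = 0:
  (a ∨ b) = max(0.25, 0) = 0.25
  ¬a: Gödel ¬ of 0.25 = 0 (operand ≠ 0)
  ((a ∨ b) ∨ ¬a) = max(0.25, 0) = 0.25
  (b ∧ b) = min(0, 0) = 0
  ((b ∧ b) ∨ a) = max(0, 0.25) = 0.25
  (((b ∧ b) ∨ a) ∧ a) = min(0.25, 0.25) = 0.25
  ¬a: Gödel ¬ of 0.25 = 0 (operand ≠ 0)
  ((((b ∧ b) ∨ a) ∧ a) ∨ ¬a) = max(0.25, 0) = 0.25
  (((a ∨ b) ∨ ¬a) ∨ ((((b ∧ b) ∨ a) ∧ a) ∨ ¬a)) = max(0.25, 0.25) = 0.25
Checking all 25 assignments confirms none give a value below 0.25.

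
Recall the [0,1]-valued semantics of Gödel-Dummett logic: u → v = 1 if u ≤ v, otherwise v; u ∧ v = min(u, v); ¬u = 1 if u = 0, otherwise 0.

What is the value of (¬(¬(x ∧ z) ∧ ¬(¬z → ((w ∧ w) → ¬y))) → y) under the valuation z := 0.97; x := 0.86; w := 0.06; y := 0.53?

(x ∧ z) = min(0.86, 0.97) = 0.86
¬(x ∧ z): Gödel ¬ of 0.86 = 0 (operand ≠ 0)
¬z: Gödel ¬ of 0.97 = 0 (operand ≠ 0)
(w ∧ w) = min(0.06, 0.06) = 0.06
¬y: Gödel ¬ of 0.53 = 0 (operand ≠ 0)
((w ∧ w) → ¬y): 0.06 > 0, so result = 0
(¬z → ((w ∧ w) → ¬y)): 0 ≤ 0, so result = 1
¬(¬z → ((w ∧ w) → ¬y)): Gödel ¬ of 1 = 0 (operand ≠ 0)
(¬(x ∧ z) ∧ ¬(¬z → ((w ∧ w) → ¬y))) = min(0, 0) = 0
¬(¬(x ∧ z) ∧ ¬(¬z → ((w ∧ w) → ¬y))): Gödel ¬ of 0 = 1 (operand is 0)
(¬(¬(x ∧ z) ∧ ¬(¬z → ((w ∧ w) → ¬y))) → y): 1 > 0.53, so result = 0.53

0.53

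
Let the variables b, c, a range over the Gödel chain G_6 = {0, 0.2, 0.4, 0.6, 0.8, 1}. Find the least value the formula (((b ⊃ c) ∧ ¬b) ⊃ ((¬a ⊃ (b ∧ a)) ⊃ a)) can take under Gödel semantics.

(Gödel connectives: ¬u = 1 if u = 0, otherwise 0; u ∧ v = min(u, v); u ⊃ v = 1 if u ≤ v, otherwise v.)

0.20

The minimum is attained at b = 0, c = 0, a = 0.2:
  (b ⊃ c): 0 ≤ 0, so result = 1
  ¬b: Gödel ¬ of 0 = 1 (operand is 0)
  ((b ⊃ c) ∧ ¬b) = min(1, 1) = 1
  ¬a: Gödel ¬ of 0.2 = 0 (operand ≠ 0)
  (b ∧ a) = min(0, 0.2) = 0
  (¬a ⊃ (b ∧ a)): 0 ≤ 0, so result = 1
  ((¬a ⊃ (b ∧ a)) ⊃ a): 1 > 0.2, so result = 0.2
  (((b ⊃ c) ∧ ¬b) ⊃ ((¬a ⊃ (b ∧ a)) ⊃ a)): 1 > 0.2, so result = 0.2
Checking all 216 assignments confirms none give a value below 0.20.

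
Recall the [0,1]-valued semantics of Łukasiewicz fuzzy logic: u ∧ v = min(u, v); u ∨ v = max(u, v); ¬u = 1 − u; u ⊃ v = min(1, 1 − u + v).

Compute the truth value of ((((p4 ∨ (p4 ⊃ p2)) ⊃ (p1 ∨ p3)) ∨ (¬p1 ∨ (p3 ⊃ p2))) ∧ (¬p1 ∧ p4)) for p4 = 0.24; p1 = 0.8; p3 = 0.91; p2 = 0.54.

(p4 ⊃ p2): min(1, 1 − 0.24 + 0.54) = 1
(p4 ∨ (p4 ⊃ p2)) = max(0.24, 1) = 1
(p1 ∨ p3) = max(0.8, 0.91) = 0.91
((p4 ∨ (p4 ⊃ p2)) ⊃ (p1 ∨ p3)): min(1, 1 − 1 + 0.91) = 0.91
¬p1: Łukasiewicz ¬ gives 1 − 0.8 = 0.2
(p3 ⊃ p2): min(1, 1 − 0.91 + 0.54) = 0.63
(¬p1 ∨ (p3 ⊃ p2)) = max(0.2, 0.63) = 0.63
(((p4 ∨ (p4 ⊃ p2)) ⊃ (p1 ∨ p3)) ∨ (¬p1 ∨ (p3 ⊃ p2))) = max(0.91, 0.63) = 0.91
¬p1: Łukasiewicz ¬ gives 1 − 0.8 = 0.2
(¬p1 ∧ p4) = min(0.2, 0.24) = 0.2
((((p4 ∨ (p4 ⊃ p2)) ⊃ (p1 ∨ p3)) ∨ (¬p1 ∨ (p3 ⊃ p2))) ∧ (¬p1 ∧ p4)) = min(0.91, 0.2) = 0.2

0.20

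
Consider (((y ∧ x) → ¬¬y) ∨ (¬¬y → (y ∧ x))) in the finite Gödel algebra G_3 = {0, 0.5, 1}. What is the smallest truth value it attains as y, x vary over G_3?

1.00

Every assignment gives 1. For instance at y = 0, x = 0:
  (y ∧ x) = min(0, 0) = 0
  ¬y: Gödel ¬ of 0 = 1 (operand is 0)
  ¬¬y: Gödel ¬ of 1 = 0 (operand ≠ 0)
  ((y ∧ x) → ¬¬y): 0 ≤ 0, so result = 1
  ¬y: Gödel ¬ of 0 = 1 (operand is 0)
  ¬¬y: Gödel ¬ of 1 = 0 (operand ≠ 0)
  (y ∧ x) = min(0, 0) = 0
  (¬¬y → (y ∧ x)): 0 ≤ 0, so result = 1
  (((y ∧ x) → ¬¬y) ∨ (¬¬y → (y ∧ x))) = max(1, 1) = 1
All 9 assignments give value 1 — the formula is a G_3-tautology.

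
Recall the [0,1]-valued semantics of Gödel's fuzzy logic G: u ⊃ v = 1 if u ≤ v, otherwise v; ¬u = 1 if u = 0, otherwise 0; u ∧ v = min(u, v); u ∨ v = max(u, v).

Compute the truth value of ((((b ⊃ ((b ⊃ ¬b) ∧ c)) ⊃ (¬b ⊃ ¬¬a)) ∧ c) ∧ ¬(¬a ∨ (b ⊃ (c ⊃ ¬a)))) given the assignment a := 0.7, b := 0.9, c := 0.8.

0.80

¬b: Gödel ¬ of 0.9 = 0 (operand ≠ 0)
(b ⊃ ¬b): 0.9 > 0, so result = 0
((b ⊃ ¬b) ∧ c) = min(0, 0.8) = 0
(b ⊃ ((b ⊃ ¬b) ∧ c)): 0.9 > 0, so result = 0
¬b: Gödel ¬ of 0.9 = 0 (operand ≠ 0)
¬a: Gödel ¬ of 0.7 = 0 (operand ≠ 0)
¬¬a: Gödel ¬ of 0 = 1 (operand is 0)
(¬b ⊃ ¬¬a): 0 ≤ 1, so result = 1
((b ⊃ ((b ⊃ ¬b) ∧ c)) ⊃ (¬b ⊃ ¬¬a)): 0 ≤ 1, so result = 1
(((b ⊃ ((b ⊃ ¬b) ∧ c)) ⊃ (¬b ⊃ ¬¬a)) ∧ c) = min(1, 0.8) = 0.8
¬a: Gödel ¬ of 0.7 = 0 (operand ≠ 0)
¬a: Gödel ¬ of 0.7 = 0 (operand ≠ 0)
(c ⊃ ¬a): 0.8 > 0, so result = 0
(b ⊃ (c ⊃ ¬a)): 0.9 > 0, so result = 0
(¬a ∨ (b ⊃ (c ⊃ ¬a))) = max(0, 0) = 0
¬(¬a ∨ (b ⊃ (c ⊃ ¬a))): Gödel ¬ of 0 = 1 (operand is 0)
((((b ⊃ ((b ⊃ ¬b) ∧ c)) ⊃ (¬b ⊃ ¬¬a)) ∧ c) ∧ ¬(¬a ∨ (b ⊃ (c ⊃ ¬a)))) = min(0.8, 1) = 0.8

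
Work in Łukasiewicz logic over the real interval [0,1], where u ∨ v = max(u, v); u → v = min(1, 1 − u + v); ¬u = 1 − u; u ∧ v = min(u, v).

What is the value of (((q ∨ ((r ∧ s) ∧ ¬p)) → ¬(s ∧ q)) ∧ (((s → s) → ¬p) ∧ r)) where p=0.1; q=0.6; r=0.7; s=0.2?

0.70

(r ∧ s) = min(0.7, 0.2) = 0.2
¬p: Łukasiewicz ¬ gives 1 − 0.1 = 0.9
((r ∧ s) ∧ ¬p) = min(0.2, 0.9) = 0.2
(q ∨ ((r ∧ s) ∧ ¬p)) = max(0.6, 0.2) = 0.6
(s ∧ q) = min(0.2, 0.6) = 0.2
¬(s ∧ q): Łukasiewicz ¬ gives 1 − 0.2 = 0.8
((q ∨ ((r ∧ s) ∧ ¬p)) → ¬(s ∧ q)): min(1, 1 − 0.6 + 0.8) = 1
(s → s): min(1, 1 − 0.2 + 0.2) = 1
¬p: Łukasiewicz ¬ gives 1 − 0.1 = 0.9
((s → s) → ¬p): min(1, 1 − 1 + 0.9) = 0.9
(((s → s) → ¬p) ∧ r) = min(0.9, 0.7) = 0.7
(((q ∨ ((r ∧ s) ∧ ¬p)) → ¬(s ∧ q)) ∧ (((s → s) → ¬p) ∧ r)) = min(1, 0.7) = 0.7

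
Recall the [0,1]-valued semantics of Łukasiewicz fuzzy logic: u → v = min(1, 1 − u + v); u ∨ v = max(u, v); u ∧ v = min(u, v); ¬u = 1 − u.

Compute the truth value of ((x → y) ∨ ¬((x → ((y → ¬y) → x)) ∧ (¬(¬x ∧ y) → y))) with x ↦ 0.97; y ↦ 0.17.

(x → y): min(1, 1 − 0.97 + 0.17) = 0.2
¬y: Łukasiewicz ¬ gives 1 − 0.17 = 0.83
(y → ¬y): min(1, 1 − 0.17 + 0.83) = 1
((y → ¬y) → x): min(1, 1 − 1 + 0.97) = 0.97
(x → ((y → ¬y) → x)): min(1, 1 − 0.97 + 0.97) = 1
¬x: Łukasiewicz ¬ gives 1 − 0.97 = 0.03
(¬x ∧ y) = min(0.03, 0.17) = 0.03
¬(¬x ∧ y): Łukasiewicz ¬ gives 1 − 0.03 = 0.97
(¬(¬x ∧ y) → y): min(1, 1 − 0.97 + 0.17) = 0.2
((x → ((y → ¬y) → x)) ∧ (¬(¬x ∧ y) → y)) = min(1, 0.2) = 0.2
¬((x → ((y → ¬y) → x)) ∧ (¬(¬x ∧ y) → y)): Łukasiewicz ¬ gives 1 − 0.2 = 0.8
((x → y) ∨ ¬((x → ((y → ¬y) → x)) ∧ (¬(¬x ∧ y) → y))) = max(0.2, 0.8) = 0.8

0.80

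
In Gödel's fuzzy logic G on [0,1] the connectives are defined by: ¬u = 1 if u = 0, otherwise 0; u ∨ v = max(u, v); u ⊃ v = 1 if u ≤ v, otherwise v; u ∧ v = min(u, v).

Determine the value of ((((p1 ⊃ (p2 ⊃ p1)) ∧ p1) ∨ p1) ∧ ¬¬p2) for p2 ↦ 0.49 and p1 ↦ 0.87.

0.87

(p2 ⊃ p1): 0.49 ≤ 0.87, so result = 1
(p1 ⊃ (p2 ⊃ p1)): 0.87 ≤ 1, so result = 1
((p1 ⊃ (p2 ⊃ p1)) ∧ p1) = min(1, 0.87) = 0.87
(((p1 ⊃ (p2 ⊃ p1)) ∧ p1) ∨ p1) = max(0.87, 0.87) = 0.87
¬p2: Gödel ¬ of 0.49 = 0 (operand ≠ 0)
¬¬p2: Gödel ¬ of 0 = 1 (operand is 0)
((((p1 ⊃ (p2 ⊃ p1)) ∧ p1) ∨ p1) ∧ ¬¬p2) = min(0.87, 1) = 0.87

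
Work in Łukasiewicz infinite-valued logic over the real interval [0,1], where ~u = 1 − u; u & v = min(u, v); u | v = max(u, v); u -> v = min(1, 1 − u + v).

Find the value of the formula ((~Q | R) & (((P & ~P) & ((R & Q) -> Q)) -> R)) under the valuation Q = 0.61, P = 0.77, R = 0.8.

~Q: Łukasiewicz ¬ gives 1 − 0.61 = 0.39
(~Q | R) = max(0.39, 0.8) = 0.8
~P: Łukasiewicz ¬ gives 1 − 0.77 = 0.23
(P & ~P) = min(0.77, 0.23) = 0.23
(R & Q) = min(0.8, 0.61) = 0.61
((R & Q) -> Q): min(1, 1 − 0.61 + 0.61) = 1
((P & ~P) & ((R & Q) -> Q)) = min(0.23, 1) = 0.23
(((P & ~P) & ((R & Q) -> Q)) -> R): min(1, 1 − 0.23 + 0.8) = 1
((~Q | R) & (((P & ~P) & ((R & Q) -> Q)) -> R)) = min(0.8, 1) = 0.8

0.80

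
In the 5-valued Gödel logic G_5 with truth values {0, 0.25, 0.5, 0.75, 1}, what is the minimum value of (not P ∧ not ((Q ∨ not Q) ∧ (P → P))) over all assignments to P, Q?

The minimum is attained at P = 0, Q = 0:
  not P: Gödel ¬ of 0 = 1 (operand is 0)
  not Q: Gödel ¬ of 0 = 1 (operand is 0)
  (Q ∨ not Q) = max(0, 1) = 1
  (P → P): 0 ≤ 0, so result = 1
  ((Q ∨ not Q) ∧ (P → P)) = min(1, 1) = 1
  not ((Q ∨ not Q) ∧ (P → P)): Gödel ¬ of 1 = 0 (operand ≠ 0)
  (not P ∧ not ((Q ∨ not Q) ∧ (P → P))) = min(1, 0) = 0
Checking all 25 assignments confirms none give a value below 0.00.

0.00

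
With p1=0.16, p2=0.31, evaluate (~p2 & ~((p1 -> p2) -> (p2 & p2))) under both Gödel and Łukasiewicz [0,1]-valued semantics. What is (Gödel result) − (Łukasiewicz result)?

Gödel evaluation:
  ~p2: Gödel ¬ of 0.31 = 0 (operand ≠ 0)
  (p1 -> p2): 0.16 ≤ 0.31, so result = 1
  (p2 & p2) = min(0.31, 0.31) = 0.31
  ((p1 -> p2) -> (p2 & p2)): 1 > 0.31, so result = 0.31
  ~((p1 -> p2) -> (p2 & p2)): Gödel ¬ of 0.31 = 0 (operand ≠ 0)
  (~p2 & ~((p1 -> p2) -> (p2 & p2))) = min(0, 0) = 0
  Gödel value = 0
Łukasiewicz evaluation:
  ~p2: Łukasiewicz ¬ gives 1 − 0.31 = 0.69
  (p1 -> p2): min(1, 1 − 0.16 + 0.31) = 1
  (p2 & p2) = min(0.31, 0.31) = 0.31
  ((p1 -> p2) -> (p2 & p2)): min(1, 1 − 1 + 0.31) = 0.31
  ~((p1 -> p2) -> (p2 & p2)): Łukasiewicz ¬ gives 1 − 0.31 = 0.69
  (~p2 & ~((p1 -> p2) -> (p2 & p2))) = min(0.69, 0.69) = 0.69
  Łukasiewicz value = 0.69
Difference: 0 − 0.69 = -0.69

-0.69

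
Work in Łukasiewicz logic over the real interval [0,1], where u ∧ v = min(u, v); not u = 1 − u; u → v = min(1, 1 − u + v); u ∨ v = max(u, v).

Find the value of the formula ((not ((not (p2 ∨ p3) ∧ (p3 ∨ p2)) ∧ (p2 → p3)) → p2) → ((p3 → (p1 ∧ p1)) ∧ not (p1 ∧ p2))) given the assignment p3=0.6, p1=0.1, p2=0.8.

0.50

(p2 ∨ p3) = max(0.8, 0.6) = 0.8
not (p2 ∨ p3): Łukasiewicz ¬ gives 1 − 0.8 = 0.2
(p3 ∨ p2) = max(0.6, 0.8) = 0.8
(not (p2 ∨ p3) ∧ (p3 ∨ p2)) = min(0.2, 0.8) = 0.2
(p2 → p3): min(1, 1 − 0.8 + 0.6) = 0.8
((not (p2 ∨ p3) ∧ (p3 ∨ p2)) ∧ (p2 → p3)) = min(0.2, 0.8) = 0.2
not ((not (p2 ∨ p3) ∧ (p3 ∨ p2)) ∧ (p2 → p3)): Łukasiewicz ¬ gives 1 − 0.2 = 0.8
(not ((not (p2 ∨ p3) ∧ (p3 ∨ p2)) ∧ (p2 → p3)) → p2): min(1, 1 − 0.8 + 0.8) = 1
(p1 ∧ p1) = min(0.1, 0.1) = 0.1
(p3 → (p1 ∧ p1)): min(1, 1 − 0.6 + 0.1) = 0.5
(p1 ∧ p2) = min(0.1, 0.8) = 0.1
not (p1 ∧ p2): Łukasiewicz ¬ gives 1 − 0.1 = 0.9
((p3 → (p1 ∧ p1)) ∧ not (p1 ∧ p2)) = min(0.5, 0.9) = 0.5
((not ((not (p2 ∨ p3) ∧ (p3 ∨ p2)) ∧ (p2 → p3)) → p2) → ((p3 → (p1 ∧ p1)) ∧ not (p1 ∧ p2))): min(1, 1 − 1 + 0.5) = 0.5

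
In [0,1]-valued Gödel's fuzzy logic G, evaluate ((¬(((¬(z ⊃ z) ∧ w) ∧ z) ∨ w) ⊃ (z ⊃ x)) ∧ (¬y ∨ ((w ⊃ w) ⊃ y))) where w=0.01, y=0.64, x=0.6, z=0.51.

0.64

(z ⊃ z): 0.51 ≤ 0.51, so result = 1
¬(z ⊃ z): Gödel ¬ of 1 = 0 (operand ≠ 0)
(¬(z ⊃ z) ∧ w) = min(0, 0.01) = 0
((¬(z ⊃ z) ∧ w) ∧ z) = min(0, 0.51) = 0
(((¬(z ⊃ z) ∧ w) ∧ z) ∨ w) = max(0, 0.01) = 0.01
¬(((¬(z ⊃ z) ∧ w) ∧ z) ∨ w): Gödel ¬ of 0.01 = 0 (operand ≠ 0)
(z ⊃ x): 0.51 ≤ 0.6, so result = 1
(¬(((¬(z ⊃ z) ∧ w) ∧ z) ∨ w) ⊃ (z ⊃ x)): 0 ≤ 1, so result = 1
¬y: Gödel ¬ of 0.64 = 0 (operand ≠ 0)
(w ⊃ w): 0.01 ≤ 0.01, so result = 1
((w ⊃ w) ⊃ y): 1 > 0.64, so result = 0.64
(¬y ∨ ((w ⊃ w) ⊃ y)) = max(0, 0.64) = 0.64
((¬(((¬(z ⊃ z) ∧ w) ∧ z) ∨ w) ⊃ (z ⊃ x)) ∧ (¬y ∨ ((w ⊃ w) ⊃ y))) = min(1, 0.64) = 0.64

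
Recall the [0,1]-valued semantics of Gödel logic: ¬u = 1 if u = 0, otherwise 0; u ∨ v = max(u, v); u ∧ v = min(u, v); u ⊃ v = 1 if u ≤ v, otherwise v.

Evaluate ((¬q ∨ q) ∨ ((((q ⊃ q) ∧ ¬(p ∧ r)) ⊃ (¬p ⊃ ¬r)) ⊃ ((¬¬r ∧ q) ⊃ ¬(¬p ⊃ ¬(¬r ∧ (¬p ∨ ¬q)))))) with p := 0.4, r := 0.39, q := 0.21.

¬q: Gödel ¬ of 0.21 = 0 (operand ≠ 0)
(¬q ∨ q) = max(0, 0.21) = 0.21
(q ⊃ q): 0.21 ≤ 0.21, so result = 1
(p ∧ r) = min(0.4, 0.39) = 0.39
¬(p ∧ r): Gödel ¬ of 0.39 = 0 (operand ≠ 0)
((q ⊃ q) ∧ ¬(p ∧ r)) = min(1, 0) = 0
¬p: Gödel ¬ of 0.4 = 0 (operand ≠ 0)
¬r: Gödel ¬ of 0.39 = 0 (operand ≠ 0)
(¬p ⊃ ¬r): 0 ≤ 0, so result = 1
(((q ⊃ q) ∧ ¬(p ∧ r)) ⊃ (¬p ⊃ ¬r)): 0 ≤ 1, so result = 1
¬r: Gödel ¬ of 0.39 = 0 (operand ≠ 0)
¬¬r: Gödel ¬ of 0 = 1 (operand is 0)
(¬¬r ∧ q) = min(1, 0.21) = 0.21
¬p: Gödel ¬ of 0.4 = 0 (operand ≠ 0)
¬r: Gödel ¬ of 0.39 = 0 (operand ≠ 0)
¬p: Gödel ¬ of 0.4 = 0 (operand ≠ 0)
¬q: Gödel ¬ of 0.21 = 0 (operand ≠ 0)
(¬p ∨ ¬q) = max(0, 0) = 0
(¬r ∧ (¬p ∨ ¬q)) = min(0, 0) = 0
¬(¬r ∧ (¬p ∨ ¬q)): Gödel ¬ of 0 = 1 (operand is 0)
(¬p ⊃ ¬(¬r ∧ (¬p ∨ ¬q))): 0 ≤ 1, so result = 1
¬(¬p ⊃ ¬(¬r ∧ (¬p ∨ ¬q))): Gödel ¬ of 1 = 0 (operand ≠ 0)
((¬¬r ∧ q) ⊃ ¬(¬p ⊃ ¬(¬r ∧ (¬p ∨ ¬q)))): 0.21 > 0, so result = 0
((((q ⊃ q) ∧ ¬(p ∧ r)) ⊃ (¬p ⊃ ¬r)) ⊃ ((¬¬r ∧ q) ⊃ ¬(¬p ⊃ ¬(¬r ∧ (¬p ∨ ¬q))))): 1 > 0, so result = 0
((¬q ∨ q) ∨ ((((q ⊃ q) ∧ ¬(p ∧ r)) ⊃ (¬p ⊃ ¬r)) ⊃ ((¬¬r ∧ q) ⊃ ¬(¬p ⊃ ¬(¬r ∧ (¬p ∨ ¬q)))))) = max(0.21, 0) = 0.21

0.21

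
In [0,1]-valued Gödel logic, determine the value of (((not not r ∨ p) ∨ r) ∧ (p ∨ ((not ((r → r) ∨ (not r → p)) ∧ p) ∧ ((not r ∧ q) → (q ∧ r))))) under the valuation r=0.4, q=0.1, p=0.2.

not r: Gödel ¬ of 0.4 = 0 (operand ≠ 0)
not not r: Gödel ¬ of 0 = 1 (operand is 0)
(not not r ∨ p) = max(1, 0.2) = 1
((not not r ∨ p) ∨ r) = max(1, 0.4) = 1
(r → r): 0.4 ≤ 0.4, so result = 1
not r: Gödel ¬ of 0.4 = 0 (operand ≠ 0)
(not r → p): 0 ≤ 0.2, so result = 1
((r → r) ∨ (not r → p)) = max(1, 1) = 1
not ((r → r) ∨ (not r → p)): Gödel ¬ of 1 = 0 (operand ≠ 0)
(not ((r → r) ∨ (not r → p)) ∧ p) = min(0, 0.2) = 0
not r: Gödel ¬ of 0.4 = 0 (operand ≠ 0)
(not r ∧ q) = min(0, 0.1) = 0
(q ∧ r) = min(0.1, 0.4) = 0.1
((not r ∧ q) → (q ∧ r)): 0 ≤ 0.1, so result = 1
((not ((r → r) ∨ (not r → p)) ∧ p) ∧ ((not r ∧ q) → (q ∧ r))) = min(0, 1) = 0
(p ∨ ((not ((r → r) ∨ (not r → p)) ∧ p) ∧ ((not r ∧ q) → (q ∧ r)))) = max(0.2, 0) = 0.2
(((not not r ∨ p) ∨ r) ∧ (p ∨ ((not ((r → r) ∨ (not r → p)) ∧ p) ∧ ((not r ∧ q) → (q ∧ r))))) = min(1, 0.2) = 0.2

0.20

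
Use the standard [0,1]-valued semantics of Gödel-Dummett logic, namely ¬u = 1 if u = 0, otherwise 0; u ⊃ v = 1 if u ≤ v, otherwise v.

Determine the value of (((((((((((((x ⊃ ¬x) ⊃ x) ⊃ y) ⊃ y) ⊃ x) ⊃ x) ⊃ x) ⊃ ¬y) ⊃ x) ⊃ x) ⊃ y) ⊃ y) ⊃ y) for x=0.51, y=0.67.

1.00

¬x: Gödel ¬ of 0.51 = 0 (operand ≠ 0)
(x ⊃ ¬x): 0.51 > 0, so result = 0
((x ⊃ ¬x) ⊃ x): 0 ≤ 0.51, so result = 1
(((x ⊃ ¬x) ⊃ x) ⊃ y): 1 > 0.67, so result = 0.67
((((x ⊃ ¬x) ⊃ x) ⊃ y) ⊃ y): 0.67 ≤ 0.67, so result = 1
(((((x ⊃ ¬x) ⊃ x) ⊃ y) ⊃ y) ⊃ x): 1 > 0.51, so result = 0.51
((((((x ⊃ ¬x) ⊃ x) ⊃ y) ⊃ y) ⊃ x) ⊃ x): 0.51 ≤ 0.51, so result = 1
(((((((x ⊃ ¬x) ⊃ x) ⊃ y) ⊃ y) ⊃ x) ⊃ x) ⊃ x): 1 > 0.51, so result = 0.51
¬y: Gödel ¬ of 0.67 = 0 (operand ≠ 0)
((((((((x ⊃ ¬x) ⊃ x) ⊃ y) ⊃ y) ⊃ x) ⊃ x) ⊃ x) ⊃ ¬y): 0.51 > 0, so result = 0
(((((((((x ⊃ ¬x) ⊃ x) ⊃ y) ⊃ y) ⊃ x) ⊃ x) ⊃ x) ⊃ ¬y) ⊃ x): 0 ≤ 0.51, so result = 1
((((((((((x ⊃ ¬x) ⊃ x) ⊃ y) ⊃ y) ⊃ x) ⊃ x) ⊃ x) ⊃ ¬y) ⊃ x) ⊃ x): 1 > 0.51, so result = 0.51
(((((((((((x ⊃ ¬x) ⊃ x) ⊃ y) ⊃ y) ⊃ x) ⊃ x) ⊃ x) ⊃ ¬y) ⊃ x) ⊃ x) ⊃ y): 0.51 ≤ 0.67, so result = 1
((((((((((((x ⊃ ¬x) ⊃ x) ⊃ y) ⊃ y) ⊃ x) ⊃ x) ⊃ x) ⊃ ¬y) ⊃ x) ⊃ x) ⊃ y) ⊃ y): 1 > 0.67, so result = 0.67
(((((((((((((x ⊃ ¬x) ⊃ x) ⊃ y) ⊃ y) ⊃ x) ⊃ x) ⊃ x) ⊃ ¬y) ⊃ x) ⊃ x) ⊃ y) ⊃ y) ⊃ y): 0.67 ≤ 0.67, so result = 1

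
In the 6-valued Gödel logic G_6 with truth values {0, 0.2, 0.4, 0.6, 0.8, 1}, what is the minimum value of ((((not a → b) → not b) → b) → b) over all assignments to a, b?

0.20

The minimum is attained at a = 0, b = 0.2:
  not a: Gödel ¬ of 0 = 1 (operand is 0)
  (not a → b): 1 > 0.2, so result = 0.2
  not b: Gödel ¬ of 0.2 = 0 (operand ≠ 0)
  ((not a → b) → not b): 0.2 > 0, so result = 0
  (((not a → b) → not b) → b): 0 ≤ 0.2, so result = 1
  ((((not a → b) → not b) → b) → b): 1 > 0.2, so result = 0.2
Checking all 36 assignments confirms none give a value below 0.20.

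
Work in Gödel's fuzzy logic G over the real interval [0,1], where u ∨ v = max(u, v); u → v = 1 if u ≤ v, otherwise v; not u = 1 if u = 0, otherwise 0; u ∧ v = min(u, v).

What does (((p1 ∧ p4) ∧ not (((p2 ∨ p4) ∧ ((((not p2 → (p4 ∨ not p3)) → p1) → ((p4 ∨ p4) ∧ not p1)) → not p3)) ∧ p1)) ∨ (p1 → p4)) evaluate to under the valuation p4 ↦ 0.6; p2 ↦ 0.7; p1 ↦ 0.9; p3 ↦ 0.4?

0.60

(p1 ∧ p4) = min(0.9, 0.6) = 0.6
(p2 ∨ p4) = max(0.7, 0.6) = 0.7
not p2: Gödel ¬ of 0.7 = 0 (operand ≠ 0)
not p3: Gödel ¬ of 0.4 = 0 (operand ≠ 0)
(p4 ∨ not p3) = max(0.6, 0) = 0.6
(not p2 → (p4 ∨ not p3)): 0 ≤ 0.6, so result = 1
((not p2 → (p4 ∨ not p3)) → p1): 1 > 0.9, so result = 0.9
(p4 ∨ p4) = max(0.6, 0.6) = 0.6
not p1: Gödel ¬ of 0.9 = 0 (operand ≠ 0)
((p4 ∨ p4) ∧ not p1) = min(0.6, 0) = 0
(((not p2 → (p4 ∨ not p3)) → p1) → ((p4 ∨ p4) ∧ not p1)): 0.9 > 0, so result = 0
not p3: Gödel ¬ of 0.4 = 0 (operand ≠ 0)
((((not p2 → (p4 ∨ not p3)) → p1) → ((p4 ∨ p4) ∧ not p1)) → not p3): 0 ≤ 0, so result = 1
((p2 ∨ p4) ∧ ((((not p2 → (p4 ∨ not p3)) → p1) → ((p4 ∨ p4) ∧ not p1)) → not p3)) = min(0.7, 1) = 0.7
(((p2 ∨ p4) ∧ ((((not p2 → (p4 ∨ not p3)) → p1) → ((p4 ∨ p4) ∧ not p1)) → not p3)) ∧ p1) = min(0.7, 0.9) = 0.7
not (((p2 ∨ p4) ∧ ((((not p2 → (p4 ∨ not p3)) → p1) → ((p4 ∨ p4) ∧ not p1)) → not p3)) ∧ p1): Gödel ¬ of 0.7 = 0 (operand ≠ 0)
((p1 ∧ p4) ∧ not (((p2 ∨ p4) ∧ ((((not p2 → (p4 ∨ not p3)) → p1) → ((p4 ∨ p4) ∧ not p1)) → not p3)) ∧ p1)) = min(0.6, 0) = 0
(p1 → p4): 0.9 > 0.6, so result = 0.6
(((p1 ∧ p4) ∧ not (((p2 ∨ p4) ∧ ((((not p2 → (p4 ∨ not p3)) → p1) → ((p4 ∨ p4) ∧ not p1)) → not p3)) ∧ p1)) ∨ (p1 → p4)) = max(0, 0.6) = 0.6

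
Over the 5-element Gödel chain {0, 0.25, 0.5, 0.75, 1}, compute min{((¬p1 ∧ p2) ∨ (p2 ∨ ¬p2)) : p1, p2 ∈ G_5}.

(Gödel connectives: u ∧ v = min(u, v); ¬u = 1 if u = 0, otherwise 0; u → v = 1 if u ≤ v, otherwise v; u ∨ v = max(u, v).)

The minimum is attained at p1 = 0, p2 = 0.25:
  ¬p1: Gödel ¬ of 0 = 1 (operand is 0)
  (¬p1 ∧ p2) = min(1, 0.25) = 0.25
  ¬p2: Gödel ¬ of 0.25 = 0 (operand ≠ 0)
  (p2 ∨ ¬p2) = max(0.25, 0) = 0.25
  ((¬p1 ∧ p2) ∨ (p2 ∨ ¬p2)) = max(0.25, 0.25) = 0.25
Checking all 25 assignments confirms none give a value below 0.25.

0.25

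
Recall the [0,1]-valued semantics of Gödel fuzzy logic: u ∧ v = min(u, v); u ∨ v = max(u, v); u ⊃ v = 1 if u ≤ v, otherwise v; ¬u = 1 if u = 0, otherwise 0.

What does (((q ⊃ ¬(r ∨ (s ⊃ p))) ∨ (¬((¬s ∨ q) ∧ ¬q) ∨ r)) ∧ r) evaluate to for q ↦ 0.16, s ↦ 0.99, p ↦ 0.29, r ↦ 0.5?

(s ⊃ p): 0.99 > 0.29, so result = 0.29
(r ∨ (s ⊃ p)) = max(0.5, 0.29) = 0.5
¬(r ∨ (s ⊃ p)): Gödel ¬ of 0.5 = 0 (operand ≠ 0)
(q ⊃ ¬(r ∨ (s ⊃ p))): 0.16 > 0, so result = 0
¬s: Gödel ¬ of 0.99 = 0 (operand ≠ 0)
(¬s ∨ q) = max(0, 0.16) = 0.16
¬q: Gödel ¬ of 0.16 = 0 (operand ≠ 0)
((¬s ∨ q) ∧ ¬q) = min(0.16, 0) = 0
¬((¬s ∨ q) ∧ ¬q): Gödel ¬ of 0 = 1 (operand is 0)
(¬((¬s ∨ q) ∧ ¬q) ∨ r) = max(1, 0.5) = 1
((q ⊃ ¬(r ∨ (s ⊃ p))) ∨ (¬((¬s ∨ q) ∧ ¬q) ∨ r)) = max(0, 1) = 1
(((q ⊃ ¬(r ∨ (s ⊃ p))) ∨ (¬((¬s ∨ q) ∧ ¬q) ∨ r)) ∧ r) = min(1, 0.5) = 0.5

0.50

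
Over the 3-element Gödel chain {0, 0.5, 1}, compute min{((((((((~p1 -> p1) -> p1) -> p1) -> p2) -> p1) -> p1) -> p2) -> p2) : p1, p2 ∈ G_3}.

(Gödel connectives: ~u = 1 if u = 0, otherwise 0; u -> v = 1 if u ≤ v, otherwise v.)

0.50

The minimum is attained at p1 = 0.5, p2 = 0.5:
  ~p1: Gödel ¬ of 0.5 = 0 (operand ≠ 0)
  (~p1 -> p1): 0 ≤ 0.5, so result = 1
  ((~p1 -> p1) -> p1): 1 > 0.5, so result = 0.5
  (((~p1 -> p1) -> p1) -> p1): 0.5 ≤ 0.5, so result = 1
  ((((~p1 -> p1) -> p1) -> p1) -> p2): 1 > 0.5, so result = 0.5
  (((((~p1 -> p1) -> p1) -> p1) -> p2) -> p1): 0.5 ≤ 0.5, so result = 1
  ((((((~p1 -> p1) -> p1) -> p1) -> p2) -> p1) -> p1): 1 > 0.5, so result = 0.5
  (((((((~p1 -> p1) -> p1) -> p1) -> p2) -> p1) -> p1) -> p2): 0.5 ≤ 0.5, so result = 1
  ((((((((~p1 -> p1) -> p1) -> p1) -> p2) -> p1) -> p1) -> p2) -> p2): 1 > 0.5, so result = 0.5
Checking all 9 assignments confirms none give a value below 0.50.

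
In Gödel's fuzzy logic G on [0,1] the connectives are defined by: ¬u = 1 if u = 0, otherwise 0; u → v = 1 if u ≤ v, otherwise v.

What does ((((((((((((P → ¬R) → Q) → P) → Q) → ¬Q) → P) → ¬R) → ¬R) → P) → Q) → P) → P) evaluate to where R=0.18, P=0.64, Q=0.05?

¬R: Gödel ¬ of 0.18 = 0 (operand ≠ 0)
(P → ¬R): 0.64 > 0, so result = 0
((P → ¬R) → Q): 0 ≤ 0.05, so result = 1
(((P → ¬R) → Q) → P): 1 > 0.64, so result = 0.64
((((P → ¬R) → Q) → P) → Q): 0.64 > 0.05, so result = 0.05
¬Q: Gödel ¬ of 0.05 = 0 (operand ≠ 0)
(((((P → ¬R) → Q) → P) → Q) → ¬Q): 0.05 > 0, so result = 0
((((((P → ¬R) → Q) → P) → Q) → ¬Q) → P): 0 ≤ 0.64, so result = 1
¬R: Gödel ¬ of 0.18 = 0 (operand ≠ 0)
(((((((P → ¬R) → Q) → P) → Q) → ¬Q) → P) → ¬R): 1 > 0, so result = 0
¬R: Gödel ¬ of 0.18 = 0 (operand ≠ 0)
((((((((P → ¬R) → Q) → P) → Q) → ¬Q) → P) → ¬R) → ¬R): 0 ≤ 0, so result = 1
(((((((((P → ¬R) → Q) → P) → Q) → ¬Q) → P) → ¬R) → ¬R) → P): 1 > 0.64, so result = 0.64
((((((((((P → ¬R) → Q) → P) → Q) → ¬Q) → P) → ¬R) → ¬R) → P) → Q): 0.64 > 0.05, so result = 0.05
(((((((((((P → ¬R) → Q) → P) → Q) → ¬Q) → P) → ¬R) → ¬R) → P) → Q) → P): 0.05 ≤ 0.64, so result = 1
((((((((((((P → ¬R) → Q) → P) → Q) → ¬Q) → P) → ¬R) → ¬R) → P) → Q) → P) → P): 1 > 0.64, so result = 0.64

0.64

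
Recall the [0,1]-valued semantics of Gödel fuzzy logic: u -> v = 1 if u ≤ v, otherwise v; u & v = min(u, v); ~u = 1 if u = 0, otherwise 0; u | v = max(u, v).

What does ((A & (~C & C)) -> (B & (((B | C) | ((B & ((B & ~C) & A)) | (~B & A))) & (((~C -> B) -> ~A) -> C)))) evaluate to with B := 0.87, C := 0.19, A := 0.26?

~C: Gödel ¬ of 0.19 = 0 (operand ≠ 0)
(~C & C) = min(0, 0.19) = 0
(A & (~C & C)) = min(0.26, 0) = 0
(B | C) = max(0.87, 0.19) = 0.87
~C: Gödel ¬ of 0.19 = 0 (operand ≠ 0)
(B & ~C) = min(0.87, 0) = 0
((B & ~C) & A) = min(0, 0.26) = 0
(B & ((B & ~C) & A)) = min(0.87, 0) = 0
~B: Gödel ¬ of 0.87 = 0 (operand ≠ 0)
(~B & A) = min(0, 0.26) = 0
((B & ((B & ~C) & A)) | (~B & A)) = max(0, 0) = 0
((B | C) | ((B & ((B & ~C) & A)) | (~B & A))) = max(0.87, 0) = 0.87
~C: Gödel ¬ of 0.19 = 0 (operand ≠ 0)
(~C -> B): 0 ≤ 0.87, so result = 1
~A: Gödel ¬ of 0.26 = 0 (operand ≠ 0)
((~C -> B) -> ~A): 1 > 0, so result = 0
(((~C -> B) -> ~A) -> C): 0 ≤ 0.19, so result = 1
(((B | C) | ((B & ((B & ~C) & A)) | (~B & A))) & (((~C -> B) -> ~A) -> C)) = min(0.87, 1) = 0.87
(B & (((B | C) | ((B & ((B & ~C) & A)) | (~B & A))) & (((~C -> B) -> ~A) -> C))) = min(0.87, 0.87) = 0.87
((A & (~C & C)) -> (B & (((B | C) | ((B & ((B & ~C) & A)) | (~B & A))) & (((~C -> B) -> ~A) -> C)))): 0 ≤ 0.87, so result = 1

1.00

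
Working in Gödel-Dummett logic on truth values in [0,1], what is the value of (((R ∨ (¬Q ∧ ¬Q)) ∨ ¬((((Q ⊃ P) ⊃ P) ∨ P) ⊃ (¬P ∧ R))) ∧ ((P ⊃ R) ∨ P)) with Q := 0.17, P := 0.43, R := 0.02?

0.43

¬Q: Gödel ¬ of 0.17 = 0 (operand ≠ 0)
¬Q: Gödel ¬ of 0.17 = 0 (operand ≠ 0)
(¬Q ∧ ¬Q) = min(0, 0) = 0
(R ∨ (¬Q ∧ ¬Q)) = max(0.02, 0) = 0.02
(Q ⊃ P): 0.17 ≤ 0.43, so result = 1
((Q ⊃ P) ⊃ P): 1 > 0.43, so result = 0.43
(((Q ⊃ P) ⊃ P) ∨ P) = max(0.43, 0.43) = 0.43
¬P: Gödel ¬ of 0.43 = 0 (operand ≠ 0)
(¬P ∧ R) = min(0, 0.02) = 0
((((Q ⊃ P) ⊃ P) ∨ P) ⊃ (¬P ∧ R)): 0.43 > 0, so result = 0
¬((((Q ⊃ P) ⊃ P) ∨ P) ⊃ (¬P ∧ R)): Gödel ¬ of 0 = 1 (operand is 0)
((R ∨ (¬Q ∧ ¬Q)) ∨ ¬((((Q ⊃ P) ⊃ P) ∨ P) ⊃ (¬P ∧ R))) = max(0.02, 1) = 1
(P ⊃ R): 0.43 > 0.02, so result = 0.02
((P ⊃ R) ∨ P) = max(0.02, 0.43) = 0.43
(((R ∨ (¬Q ∧ ¬Q)) ∨ ¬((((Q ⊃ P) ⊃ P) ∨ P) ⊃ (¬P ∧ R))) ∧ ((P ⊃ R) ∨ P)) = min(1, 0.43) = 0.43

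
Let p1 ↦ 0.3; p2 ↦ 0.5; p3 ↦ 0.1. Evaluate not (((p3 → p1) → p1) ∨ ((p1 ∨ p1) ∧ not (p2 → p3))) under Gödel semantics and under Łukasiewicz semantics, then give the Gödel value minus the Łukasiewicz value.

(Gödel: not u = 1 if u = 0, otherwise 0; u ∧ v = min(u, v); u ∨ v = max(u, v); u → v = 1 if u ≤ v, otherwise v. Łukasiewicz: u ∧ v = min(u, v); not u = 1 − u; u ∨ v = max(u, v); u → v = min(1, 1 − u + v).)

-0.70

Gödel evaluation:
  (p3 → p1): 0.1 ≤ 0.3, so result = 1
  ((p3 → p1) → p1): 1 > 0.3, so result = 0.3
  (p1 ∨ p1) = max(0.3, 0.3) = 0.3
  (p2 → p3): 0.5 > 0.1, so result = 0.1
  not (p2 → p3): Gödel ¬ of 0.1 = 0 (operand ≠ 0)
  ((p1 ∨ p1) ∧ not (p2 → p3)) = min(0.3, 0) = 0
  (((p3 → p1) → p1) ∨ ((p1 ∨ p1) ∧ not (p2 → p3))) = max(0.3, 0) = 0.3
  not (((p3 → p1) → p1) ∨ ((p1 ∨ p1) ∧ not (p2 → p3))): Gödel ¬ of 0.3 = 0 (operand ≠ 0)
  Gödel value = 0
Łukasiewicz evaluation:
  (p3 → p1): min(1, 1 − 0.1 + 0.3) = 1
  ((p3 → p1) → p1): min(1, 1 − 1 + 0.3) = 0.3
  (p1 ∨ p1) = max(0.3, 0.3) = 0.3
  (p2 → p3): min(1, 1 − 0.5 + 0.1) = 0.6
  not (p2 → p3): Łukasiewicz ¬ gives 1 − 0.6 = 0.4
  ((p1 ∨ p1) ∧ not (p2 → p3)) = min(0.3, 0.4) = 0.3
  (((p3 → p1) → p1) ∨ ((p1 ∨ p1) ∧ not (p2 → p3))) = max(0.3, 0.3) = 0.3
  not (((p3 → p1) → p1) ∨ ((p1 ∨ p1) ∧ not (p2 → p3))): Łukasiewicz ¬ gives 1 − 0.3 = 0.7
  Łukasiewicz value = 0.7
Difference: 0 − 0.7 = -0.70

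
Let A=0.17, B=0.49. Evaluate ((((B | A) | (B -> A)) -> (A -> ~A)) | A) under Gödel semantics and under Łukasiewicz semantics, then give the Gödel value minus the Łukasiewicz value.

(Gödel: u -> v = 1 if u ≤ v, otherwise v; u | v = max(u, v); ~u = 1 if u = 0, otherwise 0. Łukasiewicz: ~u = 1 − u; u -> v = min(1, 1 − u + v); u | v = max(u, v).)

Gödel evaluation:
  (B | A) = max(0.49, 0.17) = 0.49
  (B -> A): 0.49 > 0.17, so result = 0.17
  ((B | A) | (B -> A)) = max(0.49, 0.17) = 0.49
  ~A: Gödel ¬ of 0.17 = 0 (operand ≠ 0)
  (A -> ~A): 0.17 > 0, so result = 0
  (((B | A) | (B -> A)) -> (A -> ~A)): 0.49 > 0, so result = 0
  ((((B | A) | (B -> A)) -> (A -> ~A)) | A) = max(0, 0.17) = 0.17
  Gödel value = 0.17
Łukasiewicz evaluation:
  (B | A) = max(0.49, 0.17) = 0.49
  (B -> A): min(1, 1 − 0.49 + 0.17) = 0.68
  ((B | A) | (B -> A)) = max(0.49, 0.68) = 0.68
  ~A: Łukasiewicz ¬ gives 1 − 0.17 = 0.83
  (A -> ~A): min(1, 1 − 0.17 + 0.83) = 1
  (((B | A) | (B -> A)) -> (A -> ~A)): min(1, 1 − 0.68 + 1) = 1
  ((((B | A) | (B -> A)) -> (A -> ~A)) | A) = max(1, 0.17) = 1
  Łukasiewicz value = 1
Difference: 0.17 − 1 = -0.83

-0.83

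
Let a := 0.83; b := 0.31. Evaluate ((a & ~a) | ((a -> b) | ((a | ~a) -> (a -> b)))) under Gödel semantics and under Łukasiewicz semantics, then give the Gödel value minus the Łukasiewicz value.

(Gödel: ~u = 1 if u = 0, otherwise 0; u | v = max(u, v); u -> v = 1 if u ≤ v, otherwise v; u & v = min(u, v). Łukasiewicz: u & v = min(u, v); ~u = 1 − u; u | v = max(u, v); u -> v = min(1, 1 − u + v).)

-0.34

Gödel evaluation:
  ~a: Gödel ¬ of 0.83 = 0 (operand ≠ 0)
  (a & ~a) = min(0.83, 0) = 0
  (a -> b): 0.83 > 0.31, so result = 0.31
  ~a: Gödel ¬ of 0.83 = 0 (operand ≠ 0)
  (a | ~a) = max(0.83, 0) = 0.83
  (a -> b): 0.83 > 0.31, so result = 0.31
  ((a | ~a) -> (a -> b)): 0.83 > 0.31, so result = 0.31
  ((a -> b) | ((a | ~a) -> (a -> b))) = max(0.31, 0.31) = 0.31
  ((a & ~a) | ((a -> b) | ((a | ~a) -> (a -> b)))) = max(0, 0.31) = 0.31
  Gödel value = 0.31
Łukasiewicz evaluation:
  ~a: Łukasiewicz ¬ gives 1 − 0.83 = 0.17
  (a & ~a) = min(0.83, 0.17) = 0.17
  (a -> b): min(1, 1 − 0.83 + 0.31) = 0.48
  ~a: Łukasiewicz ¬ gives 1 − 0.83 = 0.17
  (a | ~a) = max(0.83, 0.17) = 0.83
  (a -> b): min(1, 1 − 0.83 + 0.31) = 0.48
  ((a | ~a) -> (a -> b)): min(1, 1 − 0.83 + 0.48) = 0.65
  ((a -> b) | ((a | ~a) -> (a -> b))) = max(0.48, 0.65) = 0.65
  ((a & ~a) | ((a -> b) | ((a | ~a) -> (a -> b)))) = max(0.17, 0.65) = 0.65
  Łukasiewicz value = 0.65
Difference: 0.31 − 0.65 = -0.34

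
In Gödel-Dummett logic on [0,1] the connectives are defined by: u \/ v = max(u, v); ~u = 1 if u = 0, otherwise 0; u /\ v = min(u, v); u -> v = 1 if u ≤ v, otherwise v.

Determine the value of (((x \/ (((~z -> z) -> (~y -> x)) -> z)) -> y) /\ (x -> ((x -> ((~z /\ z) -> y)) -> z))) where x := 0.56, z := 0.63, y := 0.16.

0.16

~z: Gödel ¬ of 0.63 = 0 (operand ≠ 0)
(~z -> z): 0 ≤ 0.63, so result = 1
~y: Gödel ¬ of 0.16 = 0 (operand ≠ 0)
(~y -> x): 0 ≤ 0.56, so result = 1
((~z -> z) -> (~y -> x)): 1 ≤ 1, so result = 1
(((~z -> z) -> (~y -> x)) -> z): 1 > 0.63, so result = 0.63
(x \/ (((~z -> z) -> (~y -> x)) -> z)) = max(0.56, 0.63) = 0.63
((x \/ (((~z -> z) -> (~y -> x)) -> z)) -> y): 0.63 > 0.16, so result = 0.16
~z: Gödel ¬ of 0.63 = 0 (operand ≠ 0)
(~z /\ z) = min(0, 0.63) = 0
((~z /\ z) -> y): 0 ≤ 0.16, so result = 1
(x -> ((~z /\ z) -> y)): 0.56 ≤ 1, so result = 1
((x -> ((~z /\ z) -> y)) -> z): 1 > 0.63, so result = 0.63
(x -> ((x -> ((~z /\ z) -> y)) -> z)): 0.56 ≤ 0.63, so result = 1
(((x \/ (((~z -> z) -> (~y -> x)) -> z)) -> y) /\ (x -> ((x -> ((~z /\ z) -> y)) -> z))) = min(0.16, 1) = 0.16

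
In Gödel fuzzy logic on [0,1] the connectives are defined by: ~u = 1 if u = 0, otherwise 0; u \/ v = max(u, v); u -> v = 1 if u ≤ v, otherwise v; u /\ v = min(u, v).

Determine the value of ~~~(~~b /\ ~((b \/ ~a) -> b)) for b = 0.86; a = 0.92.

1.00

~b: Gödel ¬ of 0.86 = 0 (operand ≠ 0)
~~b: Gödel ¬ of 0 = 1 (operand is 0)
~a: Gödel ¬ of 0.92 = 0 (operand ≠ 0)
(b \/ ~a) = max(0.86, 0) = 0.86
((b \/ ~a) -> b): 0.86 ≤ 0.86, so result = 1
~((b \/ ~a) -> b): Gödel ¬ of 1 = 0 (operand ≠ 0)
(~~b /\ ~((b \/ ~a) -> b)) = min(1, 0) = 0
~(~~b /\ ~((b \/ ~a) -> b)): Gödel ¬ of 0 = 1 (operand is 0)
~~(~~b /\ ~((b \/ ~a) -> b)): Gödel ¬ of 1 = 0 (operand ≠ 0)
~~~(~~b /\ ~((b \/ ~a) -> b)): Gödel ¬ of 0 = 1 (operand is 0)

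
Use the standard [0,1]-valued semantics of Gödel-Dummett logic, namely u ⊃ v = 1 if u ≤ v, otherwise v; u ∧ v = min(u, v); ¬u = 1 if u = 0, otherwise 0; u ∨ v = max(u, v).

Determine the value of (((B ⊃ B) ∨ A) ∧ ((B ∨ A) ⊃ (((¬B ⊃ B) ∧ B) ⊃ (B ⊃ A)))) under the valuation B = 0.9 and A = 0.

(B ⊃ B): 0.9 ≤ 0.9, so result = 1
((B ⊃ B) ∨ A) = max(1, 0) = 1
(B ∨ A) = max(0.9, 0) = 0.9
¬B: Gödel ¬ of 0.9 = 0 (operand ≠ 0)
(¬B ⊃ B): 0 ≤ 0.9, so result = 1
((¬B ⊃ B) ∧ B) = min(1, 0.9) = 0.9
(B ⊃ A): 0.9 > 0, so result = 0
(((¬B ⊃ B) ∧ B) ⊃ (B ⊃ A)): 0.9 > 0, so result = 0
((B ∨ A) ⊃ (((¬B ⊃ B) ∧ B) ⊃ (B ⊃ A))): 0.9 > 0, so result = 0
(((B ⊃ B) ∨ A) ∧ ((B ∨ A) ⊃ (((¬B ⊃ B) ∧ B) ⊃ (B ⊃ A)))) = min(1, 0) = 0

0.00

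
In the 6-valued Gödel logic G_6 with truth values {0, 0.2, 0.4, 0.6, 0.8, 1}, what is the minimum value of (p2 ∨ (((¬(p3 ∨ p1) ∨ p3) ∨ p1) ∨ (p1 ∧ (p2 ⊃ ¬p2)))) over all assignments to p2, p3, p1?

0.20

The minimum is attained at p2 = 0, p3 = 0, p1 = 0.2:
  (p3 ∨ p1) = max(0, 0.2) = 0.2
  ¬(p3 ∨ p1): Gödel ¬ of 0.2 = 0 (operand ≠ 0)
  (¬(p3 ∨ p1) ∨ p3) = max(0, 0) = 0
  ((¬(p3 ∨ p1) ∨ p3) ∨ p1) = max(0, 0.2) = 0.2
  ¬p2: Gödel ¬ of 0 = 1 (operand is 0)
  (p2 ⊃ ¬p2): 0 ≤ 1, so result = 1
  (p1 ∧ (p2 ⊃ ¬p2)) = min(0.2, 1) = 0.2
  (((¬(p3 ∨ p1) ∨ p3) ∨ p1) ∨ (p1 ∧ (p2 ⊃ ¬p2))) = max(0.2, 0.2) = 0.2
  (p2 ∨ (((¬(p3 ∨ p1) ∨ p3) ∨ p1) ∨ (p1 ∧ (p2 ⊃ ¬p2)))) = max(0, 0.2) = 0.2
Checking all 216 assignments confirms none give a value below 0.20.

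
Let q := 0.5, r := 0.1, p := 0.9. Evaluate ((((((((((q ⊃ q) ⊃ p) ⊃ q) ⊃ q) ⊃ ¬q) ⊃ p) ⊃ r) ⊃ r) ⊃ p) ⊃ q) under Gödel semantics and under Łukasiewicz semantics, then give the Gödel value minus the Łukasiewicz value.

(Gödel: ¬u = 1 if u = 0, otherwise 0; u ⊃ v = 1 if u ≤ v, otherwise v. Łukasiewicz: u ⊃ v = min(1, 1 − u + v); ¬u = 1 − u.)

-0.10

Gödel evaluation:
  (q ⊃ q): 0.5 ≤ 0.5, so result = 1
  ((q ⊃ q) ⊃ p): 1 > 0.9, so result = 0.9
  (((q ⊃ q) ⊃ p) ⊃ q): 0.9 > 0.5, so result = 0.5
  ((((q ⊃ q) ⊃ p) ⊃ q) ⊃ q): 0.5 ≤ 0.5, so result = 1
  ¬q: Gödel ¬ of 0.5 = 0 (operand ≠ 0)
  (((((q ⊃ q) ⊃ p) ⊃ q) ⊃ q) ⊃ ¬q): 1 > 0, so result = 0
  ((((((q ⊃ q) ⊃ p) ⊃ q) ⊃ q) ⊃ ¬q) ⊃ p): 0 ≤ 0.9, so result = 1
  (((((((q ⊃ q) ⊃ p) ⊃ q) ⊃ q) ⊃ ¬q) ⊃ p) ⊃ r): 1 > 0.1, so result = 0.1
  ((((((((q ⊃ q) ⊃ p) ⊃ q) ⊃ q) ⊃ ¬q) ⊃ p) ⊃ r) ⊃ r): 0.1 ≤ 0.1, so result = 1
  (((((((((q ⊃ q) ⊃ p) ⊃ q) ⊃ q) ⊃ ¬q) ⊃ p) ⊃ r) ⊃ r) ⊃ p): 1 > 0.9, so result = 0.9
  ((((((((((q ⊃ q) ⊃ p) ⊃ q) ⊃ q) ⊃ ¬q) ⊃ p) ⊃ r) ⊃ r) ⊃ p) ⊃ q): 0.9 > 0.5, so result = 0.5
  Gödel value = 0.5
Łukasiewicz evaluation:
  (q ⊃ q): min(1, 1 − 0.5 + 0.5) = 1
  ((q ⊃ q) ⊃ p): min(1, 1 − 1 + 0.9) = 0.9
  (((q ⊃ q) ⊃ p) ⊃ q): min(1, 1 − 0.9 + 0.5) = 0.6
  ((((q ⊃ q) ⊃ p) ⊃ q) ⊃ q): min(1, 1 − 0.6 + 0.5) = 0.9
  ¬q: Łukasiewicz ¬ gives 1 − 0.5 = 0.5
  (((((q ⊃ q) ⊃ p) ⊃ q) ⊃ q) ⊃ ¬q): min(1, 1 − 0.9 + 0.5) = 0.6
  ((((((q ⊃ q) ⊃ p) ⊃ q) ⊃ q) ⊃ ¬q) ⊃ p): min(1, 1 − 0.6 + 0.9) = 1
  (((((((q ⊃ q) ⊃ p) ⊃ q) ⊃ q) ⊃ ¬q) ⊃ p) ⊃ r): min(1, 1 − 1 + 0.1) = 0.1
  ((((((((q ⊃ q) ⊃ p) ⊃ q) ⊃ q) ⊃ ¬q) ⊃ p) ⊃ r) ⊃ r): min(1, 1 − 0.1 + 0.1) = 1
  (((((((((q ⊃ q) ⊃ p) ⊃ q) ⊃ q) ⊃ ¬q) ⊃ p) ⊃ r) ⊃ r) ⊃ p): min(1, 1 − 1 + 0.9) = 0.9
  ((((((((((q ⊃ q) ⊃ p) ⊃ q) ⊃ q) ⊃ ¬q) ⊃ p) ⊃ r) ⊃ r) ⊃ p) ⊃ q): min(1, 1 − 0.9 + 0.5) = 0.6
  Łukasiewicz value = 0.6
Difference: 0.5 − 0.6 = -0.10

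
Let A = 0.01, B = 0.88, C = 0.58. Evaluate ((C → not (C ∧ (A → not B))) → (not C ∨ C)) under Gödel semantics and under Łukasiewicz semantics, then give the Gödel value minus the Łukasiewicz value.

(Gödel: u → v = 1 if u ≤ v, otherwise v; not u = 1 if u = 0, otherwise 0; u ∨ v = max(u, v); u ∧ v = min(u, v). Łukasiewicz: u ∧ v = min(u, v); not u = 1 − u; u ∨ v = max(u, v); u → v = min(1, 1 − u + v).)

-0.16

Gödel evaluation:
  not B: Gödel ¬ of 0.88 = 0 (operand ≠ 0)
  (A → not B): 0.01 > 0, so result = 0
  (C ∧ (A → not B)) = min(0.58, 0) = 0
  not (C ∧ (A → not B)): Gödel ¬ of 0 = 1 (operand is 0)
  (C → not (C ∧ (A → not B))): 0.58 ≤ 1, so result = 1
  not C: Gödel ¬ of 0.58 = 0 (operand ≠ 0)
  (not C ∨ C) = max(0, 0.58) = 0.58
  ((C → not (C ∧ (A → not B))) → (not C ∨ C)): 1 > 0.58, so result = 0.58
  Gödel value = 0.58
Łukasiewicz evaluation:
  not B: Łukasiewicz ¬ gives 1 − 0.88 = 0.12
  (A → not B): min(1, 1 − 0.01 + 0.12) = 1
  (C ∧ (A → not B)) = min(0.58, 1) = 0.58
  not (C ∧ (A → not B)): Łukasiewicz ¬ gives 1 − 0.58 = 0.42
  (C → not (C ∧ (A → not B))): min(1, 1 − 0.58 + 0.42) = 0.84
  not C: Łukasiewicz ¬ gives 1 − 0.58 = 0.42
  (not C ∨ C) = max(0.42, 0.58) = 0.58
  ((C → not (C ∧ (A → not B))) → (not C ∨ C)): min(1, 1 − 0.84 + 0.58) = 0.74
  Łukasiewicz value = 0.74
Difference: 0.58 − 0.74 = -0.16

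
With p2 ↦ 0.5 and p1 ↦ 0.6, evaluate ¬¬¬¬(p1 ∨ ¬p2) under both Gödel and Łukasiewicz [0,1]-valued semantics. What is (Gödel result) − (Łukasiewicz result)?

Gödel evaluation:
  ¬p2: Gödel ¬ of 0.5 = 0 (operand ≠ 0)
  (p1 ∨ ¬p2) = max(0.6, 0) = 0.6
  ¬(p1 ∨ ¬p2): Gödel ¬ of 0.6 = 0 (operand ≠ 0)
  ¬¬(p1 ∨ ¬p2): Gödel ¬ of 0 = 1 (operand is 0)
  ¬¬¬(p1 ∨ ¬p2): Gödel ¬ of 1 = 0 (operand ≠ 0)
  ¬¬¬¬(p1 ∨ ¬p2): Gödel ¬ of 0 = 1 (operand is 0)
  Gödel value = 1
Łukasiewicz evaluation:
  ¬p2: Łukasiewicz ¬ gives 1 − 0.5 = 0.5
  (p1 ∨ ¬p2) = max(0.6, 0.5) = 0.6
  ¬(p1 ∨ ¬p2): Łukasiewicz ¬ gives 1 − 0.6 = 0.4
  ¬¬(p1 ∨ ¬p2): Łukasiewicz ¬ gives 1 − 0.4 = 0.6
  ¬¬¬(p1 ∨ ¬p2): Łukasiewicz ¬ gives 1 − 0.6 = 0.4
  ¬¬¬¬(p1 ∨ ¬p2): Łukasiewicz ¬ gives 1 − 0.4 = 0.6
  Łukasiewicz value = 0.6
Difference: 1 − 0.6 = 0.40

0.40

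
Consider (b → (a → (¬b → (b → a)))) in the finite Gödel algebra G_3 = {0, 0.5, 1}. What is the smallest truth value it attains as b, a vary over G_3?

1.00

Every assignment gives 1. For instance at b = 0, a = 0:
  ¬b: Gödel ¬ of 0 = 1 (operand is 0)
  (b → a): 0 ≤ 0, so result = 1
  (¬b → (b → a)): 1 ≤ 1, so result = 1
  (a → (¬b → (b → a))): 0 ≤ 1, so result = 1
  (b → (a → (¬b → (b → a)))): 0 ≤ 1, so result = 1
All 9 assignments give value 1 — the formula is a G_3-tautology.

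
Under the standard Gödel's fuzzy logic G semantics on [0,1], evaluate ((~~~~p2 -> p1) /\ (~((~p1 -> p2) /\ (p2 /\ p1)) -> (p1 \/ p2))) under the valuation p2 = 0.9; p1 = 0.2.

~p2: Gödel ¬ of 0.9 = 0 (operand ≠ 0)
~~p2: Gödel ¬ of 0 = 1 (operand is 0)
~~~p2: Gödel ¬ of 1 = 0 (operand ≠ 0)
~~~~p2: Gödel ¬ of 0 = 1 (operand is 0)
(~~~~p2 -> p1): 1 > 0.2, so result = 0.2
~p1: Gödel ¬ of 0.2 = 0 (operand ≠ 0)
(~p1 -> p2): 0 ≤ 0.9, so result = 1
(p2 /\ p1) = min(0.9, 0.2) = 0.2
((~p1 -> p2) /\ (p2 /\ p1)) = min(1, 0.2) = 0.2
~((~p1 -> p2) /\ (p2 /\ p1)): Gödel ¬ of 0.2 = 0 (operand ≠ 0)
(p1 \/ p2) = max(0.2, 0.9) = 0.9
(~((~p1 -> p2) /\ (p2 /\ p1)) -> (p1 \/ p2)): 0 ≤ 0.9, so result = 1
((~~~~p2 -> p1) /\ (~((~p1 -> p2) /\ (p2 /\ p1)) -> (p1 \/ p2))) = min(0.2, 1) = 0.2

0.20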